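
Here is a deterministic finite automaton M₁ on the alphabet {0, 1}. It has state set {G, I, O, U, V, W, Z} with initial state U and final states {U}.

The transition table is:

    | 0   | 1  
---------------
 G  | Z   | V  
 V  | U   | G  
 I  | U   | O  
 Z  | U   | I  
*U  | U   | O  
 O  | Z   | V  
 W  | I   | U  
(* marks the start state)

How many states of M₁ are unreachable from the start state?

No path from U leads to W; the other 6 states are all reachable.

1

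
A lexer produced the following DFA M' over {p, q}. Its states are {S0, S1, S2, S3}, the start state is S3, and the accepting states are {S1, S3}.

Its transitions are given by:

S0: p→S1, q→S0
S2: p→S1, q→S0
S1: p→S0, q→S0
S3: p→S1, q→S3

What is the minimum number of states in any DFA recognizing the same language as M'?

First remove the unreachable states {S2}; 3 states remain.
P0 = {S1,S3} | {S0}.
Refine {S1,S3} on symbol p: members go to different blocks, giving {S1} and {S3}.
The partition is now stable with 3 blocks: {S1} | {S0} | {S3}.

3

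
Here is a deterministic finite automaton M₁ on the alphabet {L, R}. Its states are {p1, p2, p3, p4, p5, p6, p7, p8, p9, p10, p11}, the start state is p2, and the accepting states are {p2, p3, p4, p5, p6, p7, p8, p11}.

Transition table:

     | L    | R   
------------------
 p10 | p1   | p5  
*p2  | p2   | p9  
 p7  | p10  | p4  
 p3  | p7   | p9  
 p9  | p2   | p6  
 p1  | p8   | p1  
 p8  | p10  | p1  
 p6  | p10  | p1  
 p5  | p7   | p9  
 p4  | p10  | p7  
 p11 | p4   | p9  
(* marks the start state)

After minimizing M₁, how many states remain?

States {p3,p11} cannot be reached from the start state, so discard them.
Start with accepting vs non-accepting: {p2,p4,p5,p6,p7,p8} | {p1,p9,p10}.
On input L, block {p2,p4,p5,p6,p7,p8} splits into {p4,p6,p7,p8} and {p2,p5}.
Split {p4,p6,p7,p8} by δ(·,R) → {p4,p7} and {p6,p8}.
Refine {p1,p9,p10} on symbol L: members go to different blocks, giving {p1} and {p9} and {p10}.
Refine {p2,p5} on symbol L: members go to different blocks, giving {p2} and {p5}.
The partition is now stable with 7 blocks: {p4,p7} | {p1} | {p2} | {p6,p8} | {p9} | {p10} | {p5}.

7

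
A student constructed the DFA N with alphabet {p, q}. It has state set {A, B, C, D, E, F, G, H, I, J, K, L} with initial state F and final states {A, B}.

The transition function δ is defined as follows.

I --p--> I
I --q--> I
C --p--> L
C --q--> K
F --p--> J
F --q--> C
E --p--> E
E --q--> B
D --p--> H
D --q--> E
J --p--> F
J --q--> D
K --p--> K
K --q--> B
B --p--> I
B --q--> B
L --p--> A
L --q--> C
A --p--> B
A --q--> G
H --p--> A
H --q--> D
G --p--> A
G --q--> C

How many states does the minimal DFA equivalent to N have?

7

Every state is reachable, so we keep all 12.
P0 = {A,B} | {C,D,E,F,G,H,I,J,K,L}.
Split {A,B} by δ(·,p) → {A} and {B}.
On input p, block {C,D,E,F,G,H,I,J,K,L} splits into {C,D,E,F,I,J,K} and {G,H,L}.
Split {C,D,E,F,I,J,K} by δ(·,p) → {E,F,I,J,K} and {C,D}.
Split {E,F,I,J,K} by δ(·,q) → {E,K} and {F,J} and {I}.
Stable partition: {A} | {E,K} | {B} | {G,H,L} | {C,D} | {F,J} | {I} — 7 equivalence classes.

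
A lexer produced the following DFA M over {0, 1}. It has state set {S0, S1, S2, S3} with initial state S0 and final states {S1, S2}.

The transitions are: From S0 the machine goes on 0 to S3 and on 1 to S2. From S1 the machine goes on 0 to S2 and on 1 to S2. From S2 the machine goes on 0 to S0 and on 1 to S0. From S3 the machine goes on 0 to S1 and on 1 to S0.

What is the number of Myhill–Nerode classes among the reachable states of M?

4

Every state is reachable, so we keep all 4.
Start with accepting vs non-accepting: {S1,S2} | {S0,S3}.
Refine {S1,S2} on symbol 0: members go to different blocks, giving {S1} and {S2}.
On input 0, block {S0,S3} splits into {S0} and {S3}.
Stable partition: {S1} | {S0} | {S2} | {S3} — 4 equivalence classes.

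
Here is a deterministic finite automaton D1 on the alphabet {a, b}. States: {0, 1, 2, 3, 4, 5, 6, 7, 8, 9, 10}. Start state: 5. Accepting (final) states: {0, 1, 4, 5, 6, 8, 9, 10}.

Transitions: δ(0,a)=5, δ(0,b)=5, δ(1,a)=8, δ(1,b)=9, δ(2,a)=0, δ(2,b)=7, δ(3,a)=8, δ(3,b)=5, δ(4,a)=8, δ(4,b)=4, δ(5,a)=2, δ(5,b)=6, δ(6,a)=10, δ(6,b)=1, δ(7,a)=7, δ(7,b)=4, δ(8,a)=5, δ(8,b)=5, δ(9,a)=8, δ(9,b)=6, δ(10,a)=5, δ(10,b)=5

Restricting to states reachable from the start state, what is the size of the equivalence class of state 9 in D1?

States {3} cannot be reached from the start state, so discard them.
Start with accepting vs non-accepting: {0,1,4,5,6,8,9,10} | {2,7}.
Split {0,1,4,5,6,8,9,10} by δ(·,a) → {0,1,4,6,8,9,10} and {5}.
Split {0,1,4,6,8,9,10} by δ(·,a) → {1,4,6,9} and {0,8,10}.
Split {2,7} by δ(·,a) → {2} and {7}.
No further refinement is possible. Final partition (5 blocks): {1,4,6,9} | {2} | {5} | {0,8,10} | {7}.
State 9 belongs to the block {1,4,6,9}, which has 4 states.

4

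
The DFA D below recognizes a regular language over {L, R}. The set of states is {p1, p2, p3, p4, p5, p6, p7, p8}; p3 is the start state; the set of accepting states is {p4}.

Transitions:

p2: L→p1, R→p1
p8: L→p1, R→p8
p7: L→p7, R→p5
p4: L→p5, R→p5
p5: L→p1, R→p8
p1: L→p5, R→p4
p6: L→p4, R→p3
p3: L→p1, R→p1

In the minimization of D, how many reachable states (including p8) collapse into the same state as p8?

2

First remove the unreachable states {p2,p6,p7}; 5 states remain.
Initial partition by acceptance: {p4} | {p1,p3,p5,p8}.
On input R, block {p1,p3,p5,p8} splits into {p3,p5,p8} and {p1}.
On input R, block {p3,p5,p8} splits into {p5,p8} and {p3}.
The partition is now stable with 4 blocks: {p4} | {p5,p8} | {p1} | {p3}.
The equivalence class containing p8 is {p5,p8}, of size 2.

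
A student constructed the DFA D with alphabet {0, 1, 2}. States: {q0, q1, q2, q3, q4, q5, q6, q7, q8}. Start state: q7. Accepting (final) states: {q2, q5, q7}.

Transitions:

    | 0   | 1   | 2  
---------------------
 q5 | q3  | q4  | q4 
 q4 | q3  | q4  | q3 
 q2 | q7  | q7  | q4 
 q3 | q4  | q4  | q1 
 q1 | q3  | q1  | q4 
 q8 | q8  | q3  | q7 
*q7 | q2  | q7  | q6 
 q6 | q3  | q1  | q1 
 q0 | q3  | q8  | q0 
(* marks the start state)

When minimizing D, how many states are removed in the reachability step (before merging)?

3

Starting at q7 and following transitions, the reachable set is {q1, q2, q3, q4, q6, q7}. That leaves q0, q5, q8 unreachable — 3 in total.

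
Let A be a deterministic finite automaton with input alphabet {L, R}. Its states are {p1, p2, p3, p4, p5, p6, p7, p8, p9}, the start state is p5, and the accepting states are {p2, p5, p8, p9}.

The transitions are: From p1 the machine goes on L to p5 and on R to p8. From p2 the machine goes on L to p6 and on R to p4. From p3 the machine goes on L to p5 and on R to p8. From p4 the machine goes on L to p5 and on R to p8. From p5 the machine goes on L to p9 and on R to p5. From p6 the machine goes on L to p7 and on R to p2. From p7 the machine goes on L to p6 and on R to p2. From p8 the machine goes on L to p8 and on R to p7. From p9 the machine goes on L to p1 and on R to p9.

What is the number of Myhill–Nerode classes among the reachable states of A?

6

Reachable states from the start: {p1,p2,p4,p5,p6,p7,p8,p9}. Unreachable: {p3} — drop them.
Start with accepting vs non-accepting: {p2,p5,p8,p9} | {p1,p4,p6,p7}.
Refine {p2,p5,p8,p9} on symbol L: members go to different blocks, giving {p2,p9} and {p5,p8}.
Split {p2,p9} by δ(·,R) → {p2} and {p9}.
Split {p1,p4,p6,p7} by δ(·,L) → {p1,p4} and {p6,p7}.
On input L, block {p5,p8} splits into {p5} and {p8}.
No further refinement is possible. Final partition (6 blocks): {p2} | {p1,p4} | {p5} | {p9} | {p6,p7} | {p8}.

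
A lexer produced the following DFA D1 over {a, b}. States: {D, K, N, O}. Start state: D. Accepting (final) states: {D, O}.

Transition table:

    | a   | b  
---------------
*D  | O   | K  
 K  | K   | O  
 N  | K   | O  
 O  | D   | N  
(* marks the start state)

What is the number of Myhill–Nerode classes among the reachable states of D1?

2

P0 = {D,O} | {K,N}.
No further refinement is possible. Final partition (2 blocks): {D,O} | {K,N}.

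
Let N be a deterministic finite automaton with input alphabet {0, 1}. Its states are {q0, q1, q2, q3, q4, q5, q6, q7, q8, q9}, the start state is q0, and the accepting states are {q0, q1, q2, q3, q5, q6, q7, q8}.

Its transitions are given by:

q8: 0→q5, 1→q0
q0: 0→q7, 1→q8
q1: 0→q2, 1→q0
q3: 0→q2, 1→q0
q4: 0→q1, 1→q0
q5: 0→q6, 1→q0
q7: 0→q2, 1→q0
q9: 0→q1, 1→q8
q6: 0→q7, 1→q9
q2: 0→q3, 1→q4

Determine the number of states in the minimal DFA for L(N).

Initial partition by acceptance: {q0,q1,q2,q3,q5,q6,q7,q8} | {q4,q9}.
On input 1, block {q0,q1,q2,q3,q5,q6,q7,q8} splits into {q0,q1,q3,q5,q7,q8} and {q2,q6}.
On input 0, block {q0,q1,q3,q5,q7,q8} splits into {q1,q3,q5,q7} and {q0,q8}.
The partition is now stable with 4 blocks: {q1,q3,q5,q7} | {q4,q9} | {q2,q6} | {q0,q8}.

4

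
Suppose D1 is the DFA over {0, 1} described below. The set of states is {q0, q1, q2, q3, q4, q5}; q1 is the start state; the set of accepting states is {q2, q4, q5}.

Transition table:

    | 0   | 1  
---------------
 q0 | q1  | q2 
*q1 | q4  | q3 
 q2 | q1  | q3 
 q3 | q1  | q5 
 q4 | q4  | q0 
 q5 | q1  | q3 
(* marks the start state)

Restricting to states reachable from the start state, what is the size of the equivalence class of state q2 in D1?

Start with accepting vs non-accepting: {q2,q4,q5} | {q0,q1,q3}.
Split {q2,q4,q5} by δ(·,0) → {q2,q5} and {q4}.
Refine {q0,q1,q3} on symbol 0: members go to different blocks, giving {q0,q3} and {q1}.
The partition is now stable with 4 blocks: {q2,q5} | {q0,q3} | {q4} | {q1}.
State q2 belongs to the block {q2,q5}, which has 2 states.

2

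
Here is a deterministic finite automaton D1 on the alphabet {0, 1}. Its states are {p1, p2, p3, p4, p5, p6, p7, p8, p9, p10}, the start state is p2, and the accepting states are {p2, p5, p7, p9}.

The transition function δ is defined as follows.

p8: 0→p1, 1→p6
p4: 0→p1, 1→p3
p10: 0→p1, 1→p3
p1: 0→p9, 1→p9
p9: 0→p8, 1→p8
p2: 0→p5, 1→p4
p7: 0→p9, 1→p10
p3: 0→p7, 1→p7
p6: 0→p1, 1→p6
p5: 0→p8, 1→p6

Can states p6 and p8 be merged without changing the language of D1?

P0 = {p2,p5,p7,p9} | {p1,p3,p4,p6,p8,p10}.
Refine {p2,p5,p7,p9} on symbol 0: members go to different blocks, giving {p2,p7} and {p5,p9}.
Refine {p1,p3,p4,p6,p8,p10} on symbol 0: members go to different blocks, giving {p4,p6,p8,p10} and {p1} and {p3}.
Refine {p4,p6,p8,p10} on symbol 1: members go to different blocks, giving {p4,p10} and {p6,p8}.
The partition is now stable with 6 blocks: {p2,p7} | {p4,p10} | {p5,p9} | {p1} | {p3} | {p6,p8}.
p6 and p8 lie in the same block of the stable partition, so they are equivalent — no string distinguishes them.

Yes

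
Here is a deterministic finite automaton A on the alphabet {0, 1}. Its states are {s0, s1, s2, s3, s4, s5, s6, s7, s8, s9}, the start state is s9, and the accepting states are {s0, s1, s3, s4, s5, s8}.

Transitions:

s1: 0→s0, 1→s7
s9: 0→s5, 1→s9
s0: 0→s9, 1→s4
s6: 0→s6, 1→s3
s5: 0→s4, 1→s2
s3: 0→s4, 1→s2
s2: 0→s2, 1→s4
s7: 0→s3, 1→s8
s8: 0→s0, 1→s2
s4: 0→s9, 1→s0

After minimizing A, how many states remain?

4

States {s1,s3,s6,s7,s8} cannot be reached from the start state, so discard them.
P0 = {s0,s4,s5} | {s2,s9}.
Refine {s0,s4,s5} on symbol 0: members go to different blocks, giving {s0,s4} and {s5}.
Split {s2,s9} by δ(·,0) → {s2} and {s9}.
The partition is now stable with 4 blocks: {s0,s4} | {s2} | {s5} | {s9}.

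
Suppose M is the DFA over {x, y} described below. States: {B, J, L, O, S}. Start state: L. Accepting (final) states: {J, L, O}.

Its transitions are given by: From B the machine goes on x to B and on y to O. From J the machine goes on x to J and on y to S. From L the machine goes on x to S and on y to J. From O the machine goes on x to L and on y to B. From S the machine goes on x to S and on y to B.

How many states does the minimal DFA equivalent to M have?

Every state is reachable, so we keep all 5.
P0 = {J,L,O} | {B,S}.
On input x, block {J,L,O} splits into {J,O} and {L}.
On input x, block {J,O} splits into {J} and {O}.
Split {B,S} by δ(·,y) → {S} and {B}.
Stable partition: {J} | {S} | {L} | {O} | {B} — 5 equivalence classes.

5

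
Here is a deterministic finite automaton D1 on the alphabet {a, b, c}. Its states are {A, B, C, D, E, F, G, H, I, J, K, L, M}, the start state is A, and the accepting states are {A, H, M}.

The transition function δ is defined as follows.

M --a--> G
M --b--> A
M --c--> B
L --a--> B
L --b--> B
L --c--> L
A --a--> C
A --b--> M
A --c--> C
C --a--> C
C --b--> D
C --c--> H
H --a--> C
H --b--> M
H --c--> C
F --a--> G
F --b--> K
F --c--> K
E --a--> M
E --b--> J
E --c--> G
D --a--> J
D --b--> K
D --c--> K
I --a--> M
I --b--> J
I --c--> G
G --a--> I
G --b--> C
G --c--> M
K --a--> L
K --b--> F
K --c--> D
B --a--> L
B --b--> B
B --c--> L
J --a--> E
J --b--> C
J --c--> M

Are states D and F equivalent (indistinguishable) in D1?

All states are reachable from the start state.
Start with accepting vs non-accepting: {A,H,M} | {B,C,D,E,F,G,I,J,K,L}.
Split {B,C,D,E,F,G,I,J,K,L} by δ(·,a) → {B,C,D,F,G,J,K,L} and {E,I}.
On input a, block {B,C,D,F,G,J,K,L} splits into {B,C,D,F,K,L} and {G,J}.
Refine {A,H,M} on symbol a: members go to different blocks, giving {A,H} and {M}.
Refine {B,C,D,F,K,L} on symbol a: members go to different blocks, giving {B,C,K,L} and {D,F}.
On input b, block {B,C,K,L} splits into {B,L} and {C,K}.
Refine {C,K} on symbol a: members go to different blocks, giving {C} and {K}.
No further refinement is possible. Final partition (8 blocks): {A,H} | {B,L} | {E,I} | {G,J} | {M} | {D,F} | {C} | {K}.
D and F lie in the same block of the stable partition, so they are equivalent — no string distinguishes them.

Yes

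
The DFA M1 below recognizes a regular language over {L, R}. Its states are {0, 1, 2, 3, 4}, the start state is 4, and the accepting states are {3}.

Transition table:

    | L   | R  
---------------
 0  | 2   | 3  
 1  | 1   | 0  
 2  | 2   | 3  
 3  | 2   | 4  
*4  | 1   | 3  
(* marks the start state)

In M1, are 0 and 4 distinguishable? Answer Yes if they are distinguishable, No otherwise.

Yes

Every state is reachable, so we keep all 5.
Initial partition by acceptance: {3} | {0,1,2,4}.
Refine {0,1,2,4} on symbol R: members go to different blocks, giving {0,2,4} and {1}.
On input L, block {0,2,4} splits into {0,2} and {4}.
No further refinement is possible. Final partition (4 blocks): {3} | {0,2} | {1} | {4}.
0 and 4 end up in different blocks, so they are distinguishable. For instance, the string 'LR' is accepted from only 0.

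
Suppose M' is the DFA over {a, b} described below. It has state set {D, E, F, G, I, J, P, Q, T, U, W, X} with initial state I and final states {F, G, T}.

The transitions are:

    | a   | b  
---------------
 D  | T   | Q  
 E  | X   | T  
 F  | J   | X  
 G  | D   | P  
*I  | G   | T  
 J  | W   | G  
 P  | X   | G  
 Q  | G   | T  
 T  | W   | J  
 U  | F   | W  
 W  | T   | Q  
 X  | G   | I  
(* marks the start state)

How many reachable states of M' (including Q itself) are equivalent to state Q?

First remove the unreachable states {E,F,U}; 9 states remain.
Initial partition by acceptance: {G,T} | {D,I,J,P,Q,W,X}.
Refine {D,I,J,P,Q,W,X} on symbol a: members go to different blocks, giving {D,I,Q,W,X} and {J,P}.
On input b, block {D,I,Q,W,X} splits into {D,W,X} and {I,Q}.
No further refinement is possible. Final partition (4 blocks): {G,T} | {D,W,X} | {J,P} | {I,Q}.
State Q belongs to the block {I,Q}, which has 2 states.

2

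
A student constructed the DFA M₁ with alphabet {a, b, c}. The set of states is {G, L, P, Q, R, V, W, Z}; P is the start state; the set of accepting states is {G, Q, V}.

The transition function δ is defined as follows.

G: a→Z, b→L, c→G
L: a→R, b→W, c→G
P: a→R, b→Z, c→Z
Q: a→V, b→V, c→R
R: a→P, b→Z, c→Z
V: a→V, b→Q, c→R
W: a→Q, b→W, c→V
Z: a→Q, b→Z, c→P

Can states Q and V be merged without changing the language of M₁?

First remove the unreachable states {G,L,W}; 5 states remain.
P0 = {Q,V} | {P,R,Z}.
On input a, block {P,R,Z} splits into {P,R} and {Z}.
Stable partition: {Q,V} | {P,R} | {Z} — 3 equivalence classes.
Q and V lie in the same block of the stable partition, so they are equivalent — no string distinguishes them.

Yes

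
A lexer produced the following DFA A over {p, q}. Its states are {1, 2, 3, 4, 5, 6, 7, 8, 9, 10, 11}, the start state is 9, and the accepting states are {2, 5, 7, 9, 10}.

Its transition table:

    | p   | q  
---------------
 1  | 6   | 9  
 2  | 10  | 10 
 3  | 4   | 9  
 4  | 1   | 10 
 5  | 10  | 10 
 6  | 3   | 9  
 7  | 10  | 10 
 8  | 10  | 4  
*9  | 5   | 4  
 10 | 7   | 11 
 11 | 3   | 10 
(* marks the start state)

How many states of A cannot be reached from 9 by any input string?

2

No path from 9 leads to 2, 8; the other 9 states are all reachable.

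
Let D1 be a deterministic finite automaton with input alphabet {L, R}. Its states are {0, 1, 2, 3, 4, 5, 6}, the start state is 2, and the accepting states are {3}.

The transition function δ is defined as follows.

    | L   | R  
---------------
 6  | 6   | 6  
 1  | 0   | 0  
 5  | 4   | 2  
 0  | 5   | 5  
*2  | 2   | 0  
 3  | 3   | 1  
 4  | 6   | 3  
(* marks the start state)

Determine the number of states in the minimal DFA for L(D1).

Every state is reachable, so we keep all 7.
Initial partition by acceptance: {3} | {0,1,2,4,5,6}.
On input R, block {0,1,2,4,5,6} splits into {0,1,2,5,6} and {4}.
Split {0,1,2,5,6} by δ(·,L) → {0,1,2,6} and {5}.
Refine {0,1,2,6} on symbol L: members go to different blocks, giving {1,2,6} and {0}.
Split {1,2,6} by δ(·,L) → {2,6} and {1}.
Split {2,6} by δ(·,R) → {2} and {6}.
No further refinement is possible. Final partition (7 blocks): {3} | {2} | {4} | {5} | {0} | {1} | {6}.

7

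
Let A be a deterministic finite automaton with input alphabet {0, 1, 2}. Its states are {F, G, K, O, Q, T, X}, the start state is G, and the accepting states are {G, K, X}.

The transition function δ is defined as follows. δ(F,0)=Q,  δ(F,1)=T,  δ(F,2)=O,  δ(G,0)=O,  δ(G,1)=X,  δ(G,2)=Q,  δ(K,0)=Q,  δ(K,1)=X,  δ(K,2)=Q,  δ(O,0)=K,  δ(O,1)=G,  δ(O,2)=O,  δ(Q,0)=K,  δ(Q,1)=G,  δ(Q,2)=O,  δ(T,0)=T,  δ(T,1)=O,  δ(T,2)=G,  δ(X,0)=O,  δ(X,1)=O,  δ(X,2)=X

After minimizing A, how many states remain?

3

States {F,T} cannot be reached from the start state, so discard them.
Start with accepting vs non-accepting: {G,K,X} | {O,Q}.
On input 1, block {G,K,X} splits into {G,K} and {X}.
Stable partition: {G,K} | {O,Q} | {X} — 3 equivalence classes.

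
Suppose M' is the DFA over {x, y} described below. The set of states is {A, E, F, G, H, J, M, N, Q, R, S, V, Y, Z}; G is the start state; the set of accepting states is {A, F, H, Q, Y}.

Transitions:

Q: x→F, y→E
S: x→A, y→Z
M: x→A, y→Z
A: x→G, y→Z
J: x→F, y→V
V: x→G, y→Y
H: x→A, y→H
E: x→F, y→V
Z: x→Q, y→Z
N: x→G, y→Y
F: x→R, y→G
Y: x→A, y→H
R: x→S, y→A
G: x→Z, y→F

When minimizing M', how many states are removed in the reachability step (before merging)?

BFS from G reaches {A, E, F, G, H, Q, R, S, V, Y, Z}; the 3 state(s) J, M, N are never visited.

3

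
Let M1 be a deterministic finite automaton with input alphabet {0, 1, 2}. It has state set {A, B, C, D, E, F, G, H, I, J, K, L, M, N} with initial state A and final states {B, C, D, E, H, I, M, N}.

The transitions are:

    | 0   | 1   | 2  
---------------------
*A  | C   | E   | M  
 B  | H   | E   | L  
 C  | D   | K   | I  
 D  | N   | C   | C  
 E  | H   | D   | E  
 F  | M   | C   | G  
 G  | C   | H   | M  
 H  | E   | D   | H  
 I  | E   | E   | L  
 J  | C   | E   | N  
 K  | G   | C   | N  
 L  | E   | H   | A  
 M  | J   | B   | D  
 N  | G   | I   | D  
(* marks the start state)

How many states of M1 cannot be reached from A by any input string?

BFS from A reaches {A, B, C, D, E, G, H, I, J, K, L, M, N}; the 1 state(s) F are never visited.

1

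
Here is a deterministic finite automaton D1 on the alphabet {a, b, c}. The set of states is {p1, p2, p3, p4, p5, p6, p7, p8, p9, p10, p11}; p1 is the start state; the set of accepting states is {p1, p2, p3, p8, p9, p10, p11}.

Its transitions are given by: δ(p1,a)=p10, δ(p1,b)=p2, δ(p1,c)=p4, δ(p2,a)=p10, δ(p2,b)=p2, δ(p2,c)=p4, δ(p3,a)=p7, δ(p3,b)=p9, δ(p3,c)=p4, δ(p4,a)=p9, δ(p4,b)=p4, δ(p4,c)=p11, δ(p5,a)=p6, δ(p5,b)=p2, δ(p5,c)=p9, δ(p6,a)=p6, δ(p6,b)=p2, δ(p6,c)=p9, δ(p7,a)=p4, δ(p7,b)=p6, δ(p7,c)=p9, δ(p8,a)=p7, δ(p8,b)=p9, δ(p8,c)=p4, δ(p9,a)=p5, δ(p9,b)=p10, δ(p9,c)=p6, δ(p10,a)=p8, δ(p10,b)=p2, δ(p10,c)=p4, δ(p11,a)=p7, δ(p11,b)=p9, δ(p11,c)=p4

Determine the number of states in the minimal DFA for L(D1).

First remove the unreachable states {p3}; 10 states remain.
P0 = {p1,p2,p8,p9,p10,p11} | {p4,p5,p6,p7}.
Refine {p1,p2,p8,p9,p10,p11} on symbol a: members go to different blocks, giving {p1,p2,p10} and {p8,p9,p11}.
Refine {p1,p2,p10} on symbol a: members go to different blocks, giving {p1,p2} and {p10}.
Split {p4,p5,p6,p7} by δ(·,a) → {p5,p6,p7} and {p4}.
Split {p5,p6,p7} by δ(·,a) → {p5,p6} and {p7}.
Split {p8,p9,p11} by δ(·,a) → {p8,p11} and {p9}.
No further refinement is possible. Final partition (7 blocks): {p1,p2} | {p5,p6} | {p8,p11} | {p10} | {p4} | {p7} | {p9}.

7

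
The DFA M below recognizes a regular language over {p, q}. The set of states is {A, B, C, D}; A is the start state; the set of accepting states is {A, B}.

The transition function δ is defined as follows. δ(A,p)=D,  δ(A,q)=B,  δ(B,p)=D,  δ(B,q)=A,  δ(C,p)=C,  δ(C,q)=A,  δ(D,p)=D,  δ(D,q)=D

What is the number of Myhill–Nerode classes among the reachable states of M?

States {C} cannot be reached from the start state, so discard them.
Start with accepting vs non-accepting: {A,B} | {D}.
No further refinement is possible. Final partition (2 blocks): {A,B} | {D}.

2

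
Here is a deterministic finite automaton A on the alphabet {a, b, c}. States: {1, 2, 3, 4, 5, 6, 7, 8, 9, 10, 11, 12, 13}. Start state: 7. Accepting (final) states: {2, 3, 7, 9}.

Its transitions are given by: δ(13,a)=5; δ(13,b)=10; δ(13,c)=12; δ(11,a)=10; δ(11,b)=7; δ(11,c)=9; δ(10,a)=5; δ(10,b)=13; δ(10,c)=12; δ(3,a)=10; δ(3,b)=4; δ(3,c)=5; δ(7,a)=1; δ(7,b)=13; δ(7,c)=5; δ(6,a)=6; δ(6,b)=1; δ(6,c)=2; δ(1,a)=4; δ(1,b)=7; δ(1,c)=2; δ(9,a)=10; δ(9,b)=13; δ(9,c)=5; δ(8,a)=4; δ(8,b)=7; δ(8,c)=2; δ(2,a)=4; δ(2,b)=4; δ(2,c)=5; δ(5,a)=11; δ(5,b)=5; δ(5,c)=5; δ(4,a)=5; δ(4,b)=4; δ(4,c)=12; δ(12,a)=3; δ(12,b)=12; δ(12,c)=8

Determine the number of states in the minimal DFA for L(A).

6

Reachable states from the start: {1,2,3,4,5,7,8,9,10,11,12,13}. Unreachable: {6} — drop them.
Start with accepting vs non-accepting: {2,3,7,9} | {1,4,5,8,10,11,12,13}.
Split {1,4,5,8,10,11,12,13} by δ(·,a) → {1,4,5,8,10,11,13} and {12}.
Refine {1,4,5,8,10,11,13} on symbol b: members go to different blocks, giving {4,5,10,13} and {1,8,11}.
Refine {2,3,7,9} on symbol a: members go to different blocks, giving {2,3,9} and {7}.
On input a, block {4,5,10,13} splits into {4,10,13} and {5}.
Stable partition: {2,3,9} | {4,10,13} | {12} | {1,8,11} | {7} | {5} — 6 equivalence classes.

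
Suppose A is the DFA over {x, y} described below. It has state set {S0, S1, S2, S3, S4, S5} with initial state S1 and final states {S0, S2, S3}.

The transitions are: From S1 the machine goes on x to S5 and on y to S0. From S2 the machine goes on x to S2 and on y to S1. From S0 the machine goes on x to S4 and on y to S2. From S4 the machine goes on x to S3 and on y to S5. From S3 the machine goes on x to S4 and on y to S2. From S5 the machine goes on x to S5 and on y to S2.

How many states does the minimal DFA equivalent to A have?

Every state is reachable, so we keep all 6.
Initial partition by acceptance: {S0,S2,S3} | {S1,S4,S5}.
Refine {S0,S2,S3} on symbol x: members go to different blocks, giving {S0,S3} and {S2}.
On input x, block {S1,S4,S5} splits into {S1,S5} and {S4}.
Split {S1,S5} by δ(·,y) → {S1} and {S5}.
No further refinement is possible. Final partition (5 blocks): {S0,S3} | {S1} | {S2} | {S4} | {S5}.

5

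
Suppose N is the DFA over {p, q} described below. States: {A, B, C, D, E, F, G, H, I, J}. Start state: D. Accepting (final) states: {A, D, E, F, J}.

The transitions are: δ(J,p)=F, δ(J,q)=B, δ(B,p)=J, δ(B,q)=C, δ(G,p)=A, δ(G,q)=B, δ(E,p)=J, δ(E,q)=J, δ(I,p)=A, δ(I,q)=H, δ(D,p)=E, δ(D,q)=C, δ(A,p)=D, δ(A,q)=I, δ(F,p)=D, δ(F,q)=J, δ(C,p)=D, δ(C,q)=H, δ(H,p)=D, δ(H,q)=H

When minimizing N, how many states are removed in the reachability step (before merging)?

BFS from D reaches {B, C, D, E, F, H, J}; the 3 state(s) A, G, I are never visited.

3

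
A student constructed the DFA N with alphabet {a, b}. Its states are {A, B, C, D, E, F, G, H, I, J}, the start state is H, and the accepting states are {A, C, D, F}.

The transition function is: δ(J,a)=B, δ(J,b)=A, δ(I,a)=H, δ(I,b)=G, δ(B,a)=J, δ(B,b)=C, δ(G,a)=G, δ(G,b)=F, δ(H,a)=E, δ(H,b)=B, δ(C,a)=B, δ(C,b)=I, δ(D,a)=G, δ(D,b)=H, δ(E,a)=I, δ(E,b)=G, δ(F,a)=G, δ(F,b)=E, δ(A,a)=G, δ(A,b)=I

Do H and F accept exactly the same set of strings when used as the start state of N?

No

Reachable states from the start: {A,B,C,E,F,G,H,I,J}. Unreachable: {D} — drop them.
Initial partition by acceptance: {A,C,F} | {B,E,G,H,I,J}.
Refine {B,E,G,H,I,J} on symbol b: members go to different blocks, giving {B,G,J} and {E,H,I}.
Stable partition: {A,C,F} | {B,G,J} | {E,H,I} — 3 equivalence classes.
H and F end up in different blocks, so they are distinguishable. For instance, the string 'ε' is accepted from only F.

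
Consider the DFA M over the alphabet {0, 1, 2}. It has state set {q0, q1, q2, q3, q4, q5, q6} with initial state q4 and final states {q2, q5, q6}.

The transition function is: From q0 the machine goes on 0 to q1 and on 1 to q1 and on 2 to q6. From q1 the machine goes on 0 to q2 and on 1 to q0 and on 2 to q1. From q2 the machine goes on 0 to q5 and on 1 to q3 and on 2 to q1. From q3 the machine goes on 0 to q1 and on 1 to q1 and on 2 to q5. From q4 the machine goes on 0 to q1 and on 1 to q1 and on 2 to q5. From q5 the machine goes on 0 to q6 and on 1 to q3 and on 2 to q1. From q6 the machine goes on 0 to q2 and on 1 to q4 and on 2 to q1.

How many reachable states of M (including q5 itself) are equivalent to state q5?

Start with accepting vs non-accepting: {q2,q5,q6} | {q0,q1,q3,q4}.
Refine {q0,q1,q3,q4} on symbol 0: members go to different blocks, giving {q0,q3,q4} and {q1}.
Stable partition: {q2,q5,q6} | {q0,q3,q4} | {q1} — 3 equivalence classes.
State q5 belongs to the block {q2,q5,q6}, which has 3 states.

3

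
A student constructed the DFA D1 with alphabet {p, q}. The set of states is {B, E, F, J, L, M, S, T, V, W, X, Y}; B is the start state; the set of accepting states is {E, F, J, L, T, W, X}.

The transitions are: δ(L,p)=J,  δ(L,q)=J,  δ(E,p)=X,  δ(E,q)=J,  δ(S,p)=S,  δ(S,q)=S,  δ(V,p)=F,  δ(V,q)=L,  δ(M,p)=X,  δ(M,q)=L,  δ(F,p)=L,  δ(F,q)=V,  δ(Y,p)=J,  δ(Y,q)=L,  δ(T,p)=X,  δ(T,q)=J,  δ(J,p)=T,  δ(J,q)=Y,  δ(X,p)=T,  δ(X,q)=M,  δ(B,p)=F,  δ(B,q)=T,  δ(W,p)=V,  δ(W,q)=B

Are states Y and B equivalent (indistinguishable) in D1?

States {E,S,W} cannot be reached from the start state, so discard them.
P0 = {F,J,L,T,X} | {B,M,V,Y}.
Split {F,J,L,T,X} by δ(·,q) → {F,J,X} and {L,T}.
No further refinement is possible. Final partition (3 blocks): {F,J,X} | {B,M,V,Y} | {L,T}.
Y and B lie in the same block of the stable partition, so they are equivalent — no string distinguishes them.

Yes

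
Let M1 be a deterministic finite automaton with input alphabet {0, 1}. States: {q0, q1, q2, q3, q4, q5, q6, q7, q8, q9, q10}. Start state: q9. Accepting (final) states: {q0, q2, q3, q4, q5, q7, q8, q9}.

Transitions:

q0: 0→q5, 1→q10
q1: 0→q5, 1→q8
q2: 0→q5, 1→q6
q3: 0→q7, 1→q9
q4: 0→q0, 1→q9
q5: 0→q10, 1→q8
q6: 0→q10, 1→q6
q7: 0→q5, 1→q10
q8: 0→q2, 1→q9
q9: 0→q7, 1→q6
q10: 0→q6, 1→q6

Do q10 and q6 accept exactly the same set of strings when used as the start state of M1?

First remove the unreachable states {q0,q1,q3,q4}; 7 states remain.
Start with accepting vs non-accepting: {q2,q5,q7,q8,q9} | {q6,q10}.
Refine {q2,q5,q7,q8,q9} on symbol 0: members go to different blocks, giving {q2,q7,q8,q9} and {q5}.
Split {q2,q7,q8,q9} by δ(·,0) → {q2,q7} and {q8,q9}.
Split {q8,q9} by δ(·,1) → {q8} and {q9}.
No further refinement is possible. Final partition (5 blocks): {q2,q7} | {q6,q10} | {q5} | {q8} | {q9}.
q10 and q6 lie in the same block of the stable partition, so they are equivalent — no string distinguishes them.

Yes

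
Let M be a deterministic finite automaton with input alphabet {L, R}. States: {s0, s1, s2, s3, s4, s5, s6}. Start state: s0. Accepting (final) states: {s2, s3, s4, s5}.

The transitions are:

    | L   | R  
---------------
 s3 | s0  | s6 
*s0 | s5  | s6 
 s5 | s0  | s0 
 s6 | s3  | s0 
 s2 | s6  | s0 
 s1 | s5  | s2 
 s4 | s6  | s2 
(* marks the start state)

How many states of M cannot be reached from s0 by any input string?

No path from s0 leads to s1, s2, s4; the other 4 states are all reachable.

3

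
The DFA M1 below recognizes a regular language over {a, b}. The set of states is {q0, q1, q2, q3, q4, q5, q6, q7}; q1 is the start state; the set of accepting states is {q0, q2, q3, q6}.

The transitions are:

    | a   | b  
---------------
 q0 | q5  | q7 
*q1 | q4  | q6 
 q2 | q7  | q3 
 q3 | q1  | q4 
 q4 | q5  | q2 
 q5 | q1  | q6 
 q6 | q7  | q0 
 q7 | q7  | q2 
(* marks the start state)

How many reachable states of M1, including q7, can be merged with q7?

4

All states are reachable from the start state.
Initial partition by acceptance: {q0,q2,q3,q6} | {q1,q4,q5,q7}.
Refine {q0,q2,q3,q6} on symbol b: members go to different blocks, giving {q0,q3} and {q2,q6}.
Stable partition: {q0,q3} | {q1,q4,q5,q7} | {q2,q6} — 3 equivalence classes.
State q7 belongs to the block {q1,q4,q5,q7}, which has 4 states.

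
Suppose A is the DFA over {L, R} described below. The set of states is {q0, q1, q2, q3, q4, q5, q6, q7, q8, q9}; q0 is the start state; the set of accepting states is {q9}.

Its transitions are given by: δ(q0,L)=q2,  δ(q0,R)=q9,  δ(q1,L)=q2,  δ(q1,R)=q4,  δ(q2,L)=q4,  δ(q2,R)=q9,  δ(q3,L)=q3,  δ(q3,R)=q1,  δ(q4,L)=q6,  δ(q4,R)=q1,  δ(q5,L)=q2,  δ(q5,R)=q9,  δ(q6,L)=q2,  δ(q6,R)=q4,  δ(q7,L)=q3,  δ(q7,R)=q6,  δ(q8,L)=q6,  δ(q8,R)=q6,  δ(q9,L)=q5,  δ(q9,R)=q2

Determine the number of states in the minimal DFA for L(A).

States {q3,q7,q8} cannot be reached from the start state, so discard them.
Initial partition by acceptance: {q9} | {q0,q1,q2,q4,q5,q6}.
Refine {q0,q1,q2,q4,q5,q6} on symbol R: members go to different blocks, giving {q0,q2,q5} and {q1,q4,q6}.
Refine {q0,q2,q5} on symbol L: members go to different blocks, giving {q0,q5} and {q2}.
Split {q1,q4,q6} by δ(·,L) → {q1,q6} and {q4}.
No further refinement is possible. Final partition (5 blocks): {q9} | {q0,q5} | {q1,q6} | {q2} | {q4}.

5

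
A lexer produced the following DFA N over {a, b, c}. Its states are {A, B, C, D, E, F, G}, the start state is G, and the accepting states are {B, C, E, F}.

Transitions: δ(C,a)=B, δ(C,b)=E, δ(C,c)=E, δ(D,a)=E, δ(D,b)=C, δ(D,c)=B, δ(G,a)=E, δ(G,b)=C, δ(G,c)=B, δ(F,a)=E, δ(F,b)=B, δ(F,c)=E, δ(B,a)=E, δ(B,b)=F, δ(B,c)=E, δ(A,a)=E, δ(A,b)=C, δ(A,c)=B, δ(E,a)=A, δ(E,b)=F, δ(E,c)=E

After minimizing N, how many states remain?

4

Reachable states from the start: {A,B,C,E,F,G}. Unreachable: {D} — drop them.
P0 = {B,C,E,F} | {A,G}.
Split {B,C,E,F} by δ(·,a) → {B,C,F} and {E}.
Split {B,C,F} by δ(·,a) → {B,F} and {C}.
Stable partition: {B,F} | {A,G} | {E} | {C} — 4 equivalence classes.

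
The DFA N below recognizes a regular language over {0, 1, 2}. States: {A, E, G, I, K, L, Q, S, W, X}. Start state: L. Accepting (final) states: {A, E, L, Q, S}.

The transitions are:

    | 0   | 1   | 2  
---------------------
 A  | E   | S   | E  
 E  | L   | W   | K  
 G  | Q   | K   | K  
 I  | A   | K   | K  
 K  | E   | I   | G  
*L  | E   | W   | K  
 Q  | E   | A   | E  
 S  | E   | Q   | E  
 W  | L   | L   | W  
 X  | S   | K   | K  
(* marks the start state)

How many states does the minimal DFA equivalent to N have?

5

States {X} cannot be reached from the start state, so discard them.
P0 = {A,E,L,Q,S} | {G,I,K,W}.
On input 1, block {A,E,L,Q,S} splits into {A,Q,S} and {E,L}.
Split {G,I,K,W} by δ(·,0) → {K,W} and {G,I}.
Refine {K,W} on symbol 1: members go to different blocks, giving {K} and {W}.
No further refinement is possible. Final partition (5 blocks): {A,Q,S} | {K} | {E,L} | {G,I} | {W}.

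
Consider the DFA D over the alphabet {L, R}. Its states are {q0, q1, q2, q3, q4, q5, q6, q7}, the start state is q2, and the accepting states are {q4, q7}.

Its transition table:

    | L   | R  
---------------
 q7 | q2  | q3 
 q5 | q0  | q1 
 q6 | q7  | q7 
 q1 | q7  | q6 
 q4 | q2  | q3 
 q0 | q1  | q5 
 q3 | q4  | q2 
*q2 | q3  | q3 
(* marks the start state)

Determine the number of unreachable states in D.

Starting at q2 and following transitions, the reachable set is {q2, q3, q4}. That leaves q0, q1, q5, q6, q7 unreachable — 5 in total.

5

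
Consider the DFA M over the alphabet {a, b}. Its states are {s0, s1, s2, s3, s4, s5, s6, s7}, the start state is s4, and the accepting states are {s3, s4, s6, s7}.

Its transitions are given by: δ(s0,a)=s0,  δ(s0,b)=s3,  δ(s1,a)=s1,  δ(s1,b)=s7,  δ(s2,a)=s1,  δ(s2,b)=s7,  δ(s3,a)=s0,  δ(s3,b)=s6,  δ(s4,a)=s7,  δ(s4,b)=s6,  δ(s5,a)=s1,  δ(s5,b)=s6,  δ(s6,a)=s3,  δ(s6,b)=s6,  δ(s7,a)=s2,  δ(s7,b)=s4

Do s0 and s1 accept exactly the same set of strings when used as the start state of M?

First remove the unreachable states {s5}; 7 states remain.
Start with accepting vs non-accepting: {s3,s4,s6,s7} | {s0,s1,s2}.
Refine {s3,s4,s6,s7} on symbol a: members go to different blocks, giving {s3,s7} and {s4,s6}.
Stable partition: {s3,s7} | {s0,s1,s2} | {s4,s6} — 3 equivalence classes.
s0 and s1 lie in the same block of the stable partition, so they are equivalent — no string distinguishes them.

Yes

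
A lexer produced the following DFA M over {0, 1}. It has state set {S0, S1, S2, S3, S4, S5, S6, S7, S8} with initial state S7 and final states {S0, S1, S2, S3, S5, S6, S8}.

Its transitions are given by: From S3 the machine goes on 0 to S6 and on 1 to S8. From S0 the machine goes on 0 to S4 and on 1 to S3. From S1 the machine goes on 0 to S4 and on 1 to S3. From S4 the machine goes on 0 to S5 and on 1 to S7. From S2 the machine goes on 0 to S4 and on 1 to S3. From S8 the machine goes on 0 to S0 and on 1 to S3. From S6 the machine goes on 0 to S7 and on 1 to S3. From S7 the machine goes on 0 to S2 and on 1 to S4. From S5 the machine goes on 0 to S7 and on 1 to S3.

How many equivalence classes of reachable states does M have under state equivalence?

3

States {S1} cannot be reached from the start state, so discard them.
Start with accepting vs non-accepting: {S0,S2,S3,S5,S6,S8} | {S4,S7}.
Refine {S0,S2,S3,S5,S6,S8} on symbol 0: members go to different blocks, giving {S0,S2,S5,S6} and {S3,S8}.
Stable partition: {S0,S2,S5,S6} | {S4,S7} | {S3,S8} — 3 equivalence classes.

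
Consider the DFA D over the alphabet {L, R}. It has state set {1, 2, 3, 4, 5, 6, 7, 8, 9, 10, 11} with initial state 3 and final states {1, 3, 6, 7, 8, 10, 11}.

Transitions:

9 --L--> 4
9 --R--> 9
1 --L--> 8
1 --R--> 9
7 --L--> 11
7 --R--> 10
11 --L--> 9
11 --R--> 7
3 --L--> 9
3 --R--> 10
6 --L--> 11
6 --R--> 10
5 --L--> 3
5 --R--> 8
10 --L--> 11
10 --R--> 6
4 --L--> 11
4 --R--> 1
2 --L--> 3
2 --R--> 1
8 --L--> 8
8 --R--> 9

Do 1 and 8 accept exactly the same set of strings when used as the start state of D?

Yes

Reachable states from the start: {1,3,4,6,7,8,9,10,11}. Unreachable: {2,5} — drop them.
Start with accepting vs non-accepting: {1,3,6,7,8,10,11} | {4,9}.
Split {1,3,6,7,8,10,11} by δ(·,L) → {1,6,7,8,10} and {3,11}.
Refine {1,6,7,8,10} on symbol L: members go to different blocks, giving {6,7,10} and {1,8}.
Split {4,9} by δ(·,L) → {4} and {9}.
The partition is now stable with 5 blocks: {6,7,10} | {4} | {3,11} | {1,8} | {9}.
1 and 8 lie in the same block of the stable partition, so they are equivalent — no string distinguishes them.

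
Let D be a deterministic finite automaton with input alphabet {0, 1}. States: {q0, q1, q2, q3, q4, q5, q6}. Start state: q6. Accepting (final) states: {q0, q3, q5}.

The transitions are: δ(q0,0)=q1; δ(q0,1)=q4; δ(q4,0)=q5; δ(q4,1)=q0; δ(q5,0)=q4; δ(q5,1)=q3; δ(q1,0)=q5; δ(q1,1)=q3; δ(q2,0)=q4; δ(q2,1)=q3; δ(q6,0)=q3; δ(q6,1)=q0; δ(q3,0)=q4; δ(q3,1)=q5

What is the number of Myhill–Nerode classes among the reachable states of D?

First remove the unreachable states {q2}; 6 states remain.
Initial partition by acceptance: {q0,q3,q5} | {q1,q4,q6}.
Refine {q0,q3,q5} on symbol 1: members go to different blocks, giving {q3,q5} and {q0}.
Split {q1,q4,q6} by δ(·,1) → {q4,q6} and {q1}.
The partition is now stable with 4 blocks: {q3,q5} | {q4,q6} | {q0} | {q1}.

4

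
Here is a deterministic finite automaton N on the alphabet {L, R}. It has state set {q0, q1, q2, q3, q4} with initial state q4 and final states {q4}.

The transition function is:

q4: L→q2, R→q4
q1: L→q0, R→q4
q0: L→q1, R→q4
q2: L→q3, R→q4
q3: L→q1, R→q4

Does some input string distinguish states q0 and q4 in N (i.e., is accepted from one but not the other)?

Yes

Every state is reachable, so we keep all 5.
P0 = {q4} | {q0,q1,q2,q3}.
Stable partition: {q4} | {q0,q1,q2,q3} — 2 equivalence classes.
q0 and q4 end up in different blocks, so they are distinguishable. For instance, the string 'ε' is accepted from only q4.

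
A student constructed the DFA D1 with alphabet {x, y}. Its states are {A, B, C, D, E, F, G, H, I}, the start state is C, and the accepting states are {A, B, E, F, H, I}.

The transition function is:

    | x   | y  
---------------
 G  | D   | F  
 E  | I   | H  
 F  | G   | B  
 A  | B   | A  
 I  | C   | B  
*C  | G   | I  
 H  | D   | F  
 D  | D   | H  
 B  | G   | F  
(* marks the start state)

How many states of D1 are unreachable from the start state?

2

Starting at C and following transitions, the reachable set is {B, C, D, F, G, H, I}. That leaves A, E unreachable — 2 in total.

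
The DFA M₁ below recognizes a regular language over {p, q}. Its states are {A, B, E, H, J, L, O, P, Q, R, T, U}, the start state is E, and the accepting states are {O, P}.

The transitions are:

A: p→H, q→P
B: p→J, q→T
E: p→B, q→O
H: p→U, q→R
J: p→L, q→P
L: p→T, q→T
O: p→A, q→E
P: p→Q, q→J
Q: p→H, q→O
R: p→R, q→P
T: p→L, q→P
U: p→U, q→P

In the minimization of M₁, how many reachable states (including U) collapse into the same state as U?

Every state is reachable, so we keep all 12.
Start with accepting vs non-accepting: {O,P} | {A,B,E,H,J,L,Q,R,T,U}.
Split {A,B,E,H,J,L,Q,R,T,U} by δ(·,q) → {A,E,J,Q,R,T,U} and {B,H,L}.
Split {A,E,J,Q,R,T,U} by δ(·,p) → {A,E,J,Q,T} and {R,U}.
Split {B,H,L} by δ(·,p) → {B,L} and {H}.
Refine {A,E,J,Q,T} on symbol p: members go to different blocks, giving {E,J,T} and {A,Q}.
No further refinement is possible. Final partition (6 blocks): {O,P} | {E,J,T} | {B,L} | {R,U} | {H} | {A,Q}.
State U belongs to the block {R,U}, which has 2 states.

2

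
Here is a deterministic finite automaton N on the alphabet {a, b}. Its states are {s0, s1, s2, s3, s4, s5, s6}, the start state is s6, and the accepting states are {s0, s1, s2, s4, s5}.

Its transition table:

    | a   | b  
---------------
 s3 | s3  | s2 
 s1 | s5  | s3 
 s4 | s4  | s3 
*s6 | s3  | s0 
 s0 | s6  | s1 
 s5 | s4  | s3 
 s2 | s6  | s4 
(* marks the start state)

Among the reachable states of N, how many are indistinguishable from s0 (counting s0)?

All states are reachable from the start state.
Start with accepting vs non-accepting: {s0,s1,s2,s4,s5} | {s3,s6}.
Refine {s0,s1,s2,s4,s5} on symbol a: members go to different blocks, giving {s1,s4,s5} and {s0,s2}.
The partition is now stable with 3 blocks: {s1,s4,s5} | {s3,s6} | {s0,s2}.
State s0 belongs to the block {s0,s2}, which has 2 states.

2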